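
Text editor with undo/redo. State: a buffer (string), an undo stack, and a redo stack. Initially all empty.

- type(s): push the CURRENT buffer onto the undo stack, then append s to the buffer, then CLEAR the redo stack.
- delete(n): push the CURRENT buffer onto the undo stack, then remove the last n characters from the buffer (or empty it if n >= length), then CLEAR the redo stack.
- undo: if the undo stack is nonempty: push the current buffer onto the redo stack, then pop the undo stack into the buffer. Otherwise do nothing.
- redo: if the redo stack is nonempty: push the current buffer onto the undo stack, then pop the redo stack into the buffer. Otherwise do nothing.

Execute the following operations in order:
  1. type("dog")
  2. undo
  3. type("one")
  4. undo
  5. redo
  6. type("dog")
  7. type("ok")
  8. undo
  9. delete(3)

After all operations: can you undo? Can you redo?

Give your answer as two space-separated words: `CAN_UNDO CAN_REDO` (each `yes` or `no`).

Answer: yes no

Derivation:
After op 1 (type): buf='dog' undo_depth=1 redo_depth=0
After op 2 (undo): buf='(empty)' undo_depth=0 redo_depth=1
After op 3 (type): buf='one' undo_depth=1 redo_depth=0
After op 4 (undo): buf='(empty)' undo_depth=0 redo_depth=1
After op 5 (redo): buf='one' undo_depth=1 redo_depth=0
After op 6 (type): buf='onedog' undo_depth=2 redo_depth=0
After op 7 (type): buf='onedogok' undo_depth=3 redo_depth=0
After op 8 (undo): buf='onedog' undo_depth=2 redo_depth=1
After op 9 (delete): buf='one' undo_depth=3 redo_depth=0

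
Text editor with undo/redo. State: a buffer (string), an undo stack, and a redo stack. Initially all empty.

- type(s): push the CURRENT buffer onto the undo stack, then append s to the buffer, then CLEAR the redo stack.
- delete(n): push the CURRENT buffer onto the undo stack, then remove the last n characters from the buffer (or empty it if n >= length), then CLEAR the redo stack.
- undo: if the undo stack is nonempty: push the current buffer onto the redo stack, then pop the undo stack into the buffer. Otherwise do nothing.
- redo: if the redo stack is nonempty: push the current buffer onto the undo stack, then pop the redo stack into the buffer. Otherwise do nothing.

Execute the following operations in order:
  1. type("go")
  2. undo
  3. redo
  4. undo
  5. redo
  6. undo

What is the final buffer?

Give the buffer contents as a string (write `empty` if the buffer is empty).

Answer: empty

Derivation:
After op 1 (type): buf='go' undo_depth=1 redo_depth=0
After op 2 (undo): buf='(empty)' undo_depth=0 redo_depth=1
After op 3 (redo): buf='go' undo_depth=1 redo_depth=0
After op 4 (undo): buf='(empty)' undo_depth=0 redo_depth=1
After op 5 (redo): buf='go' undo_depth=1 redo_depth=0
After op 6 (undo): buf='(empty)' undo_depth=0 redo_depth=1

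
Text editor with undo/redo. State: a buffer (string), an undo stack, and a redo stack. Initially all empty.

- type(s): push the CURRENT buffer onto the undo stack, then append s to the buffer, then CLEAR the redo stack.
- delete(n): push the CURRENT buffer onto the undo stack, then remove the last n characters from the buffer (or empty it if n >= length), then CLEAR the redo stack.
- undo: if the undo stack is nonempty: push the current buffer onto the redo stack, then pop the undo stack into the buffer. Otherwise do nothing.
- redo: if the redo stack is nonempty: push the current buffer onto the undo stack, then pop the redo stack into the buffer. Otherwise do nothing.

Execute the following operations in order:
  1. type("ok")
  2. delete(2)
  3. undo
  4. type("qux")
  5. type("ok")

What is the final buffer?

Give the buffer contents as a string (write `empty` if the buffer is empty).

After op 1 (type): buf='ok' undo_depth=1 redo_depth=0
After op 2 (delete): buf='(empty)' undo_depth=2 redo_depth=0
After op 3 (undo): buf='ok' undo_depth=1 redo_depth=1
After op 4 (type): buf='okqux' undo_depth=2 redo_depth=0
After op 5 (type): buf='okquxok' undo_depth=3 redo_depth=0

Answer: okquxok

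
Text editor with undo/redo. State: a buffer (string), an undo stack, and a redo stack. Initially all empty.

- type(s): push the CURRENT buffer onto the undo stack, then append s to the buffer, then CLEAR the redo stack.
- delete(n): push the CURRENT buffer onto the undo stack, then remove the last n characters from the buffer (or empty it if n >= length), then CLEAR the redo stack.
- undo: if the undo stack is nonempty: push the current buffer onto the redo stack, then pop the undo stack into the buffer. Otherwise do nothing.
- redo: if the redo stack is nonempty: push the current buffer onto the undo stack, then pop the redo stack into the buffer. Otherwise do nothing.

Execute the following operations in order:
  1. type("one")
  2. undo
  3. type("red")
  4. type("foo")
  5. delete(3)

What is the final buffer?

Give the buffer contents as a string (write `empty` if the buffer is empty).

After op 1 (type): buf='one' undo_depth=1 redo_depth=0
After op 2 (undo): buf='(empty)' undo_depth=0 redo_depth=1
After op 3 (type): buf='red' undo_depth=1 redo_depth=0
After op 4 (type): buf='redfoo' undo_depth=2 redo_depth=0
After op 5 (delete): buf='red' undo_depth=3 redo_depth=0

Answer: red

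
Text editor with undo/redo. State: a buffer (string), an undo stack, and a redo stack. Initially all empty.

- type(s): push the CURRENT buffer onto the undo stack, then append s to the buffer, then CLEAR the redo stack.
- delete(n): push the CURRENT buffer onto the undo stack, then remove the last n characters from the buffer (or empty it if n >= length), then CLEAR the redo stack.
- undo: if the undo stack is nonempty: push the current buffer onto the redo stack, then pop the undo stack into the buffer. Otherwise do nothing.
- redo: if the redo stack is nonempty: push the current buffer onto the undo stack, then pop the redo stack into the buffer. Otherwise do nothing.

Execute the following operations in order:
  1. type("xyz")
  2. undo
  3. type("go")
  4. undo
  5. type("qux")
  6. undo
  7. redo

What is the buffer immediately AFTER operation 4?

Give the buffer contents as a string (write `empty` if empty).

After op 1 (type): buf='xyz' undo_depth=1 redo_depth=0
After op 2 (undo): buf='(empty)' undo_depth=0 redo_depth=1
After op 3 (type): buf='go' undo_depth=1 redo_depth=0
After op 4 (undo): buf='(empty)' undo_depth=0 redo_depth=1

Answer: empty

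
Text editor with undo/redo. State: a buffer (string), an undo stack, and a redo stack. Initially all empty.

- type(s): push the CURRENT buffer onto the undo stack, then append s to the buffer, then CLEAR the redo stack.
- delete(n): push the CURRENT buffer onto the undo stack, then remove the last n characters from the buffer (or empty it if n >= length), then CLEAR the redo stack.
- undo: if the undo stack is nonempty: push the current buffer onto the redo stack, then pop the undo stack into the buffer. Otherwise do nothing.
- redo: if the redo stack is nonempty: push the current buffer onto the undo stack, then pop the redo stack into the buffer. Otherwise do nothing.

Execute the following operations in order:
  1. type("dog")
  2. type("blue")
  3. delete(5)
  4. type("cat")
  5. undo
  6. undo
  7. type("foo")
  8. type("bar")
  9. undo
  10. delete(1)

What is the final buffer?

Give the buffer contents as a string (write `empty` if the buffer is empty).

Answer: dogbluefo

Derivation:
After op 1 (type): buf='dog' undo_depth=1 redo_depth=0
After op 2 (type): buf='dogblue' undo_depth=2 redo_depth=0
After op 3 (delete): buf='do' undo_depth=3 redo_depth=0
After op 4 (type): buf='docat' undo_depth=4 redo_depth=0
After op 5 (undo): buf='do' undo_depth=3 redo_depth=1
After op 6 (undo): buf='dogblue' undo_depth=2 redo_depth=2
After op 7 (type): buf='dogbluefoo' undo_depth=3 redo_depth=0
After op 8 (type): buf='dogbluefoobar' undo_depth=4 redo_depth=0
After op 9 (undo): buf='dogbluefoo' undo_depth=3 redo_depth=1
After op 10 (delete): buf='dogbluefo' undo_depth=4 redo_depth=0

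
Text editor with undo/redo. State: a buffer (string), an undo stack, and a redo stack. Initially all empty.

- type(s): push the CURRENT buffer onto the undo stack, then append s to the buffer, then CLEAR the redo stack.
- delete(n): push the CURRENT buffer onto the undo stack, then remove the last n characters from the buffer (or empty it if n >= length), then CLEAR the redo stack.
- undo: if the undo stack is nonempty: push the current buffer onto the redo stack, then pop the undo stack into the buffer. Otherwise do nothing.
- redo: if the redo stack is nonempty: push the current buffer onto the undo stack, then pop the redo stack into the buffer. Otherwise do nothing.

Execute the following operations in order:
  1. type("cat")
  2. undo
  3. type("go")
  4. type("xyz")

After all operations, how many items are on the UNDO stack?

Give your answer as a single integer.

After op 1 (type): buf='cat' undo_depth=1 redo_depth=0
After op 2 (undo): buf='(empty)' undo_depth=0 redo_depth=1
After op 3 (type): buf='go' undo_depth=1 redo_depth=0
After op 4 (type): buf='goxyz' undo_depth=2 redo_depth=0

Answer: 2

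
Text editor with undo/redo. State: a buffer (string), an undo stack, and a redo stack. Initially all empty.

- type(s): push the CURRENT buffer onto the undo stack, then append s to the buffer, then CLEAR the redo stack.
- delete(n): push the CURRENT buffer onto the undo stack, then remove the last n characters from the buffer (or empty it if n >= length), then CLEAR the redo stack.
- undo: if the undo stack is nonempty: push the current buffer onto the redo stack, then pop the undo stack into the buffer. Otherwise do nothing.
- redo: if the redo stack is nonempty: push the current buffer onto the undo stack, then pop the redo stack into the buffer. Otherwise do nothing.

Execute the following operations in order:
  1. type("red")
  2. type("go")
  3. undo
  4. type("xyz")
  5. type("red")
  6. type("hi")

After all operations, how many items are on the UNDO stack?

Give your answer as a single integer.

Answer: 4

Derivation:
After op 1 (type): buf='red' undo_depth=1 redo_depth=0
After op 2 (type): buf='redgo' undo_depth=2 redo_depth=0
After op 3 (undo): buf='red' undo_depth=1 redo_depth=1
After op 4 (type): buf='redxyz' undo_depth=2 redo_depth=0
After op 5 (type): buf='redxyzred' undo_depth=3 redo_depth=0
After op 6 (type): buf='redxyzredhi' undo_depth=4 redo_depth=0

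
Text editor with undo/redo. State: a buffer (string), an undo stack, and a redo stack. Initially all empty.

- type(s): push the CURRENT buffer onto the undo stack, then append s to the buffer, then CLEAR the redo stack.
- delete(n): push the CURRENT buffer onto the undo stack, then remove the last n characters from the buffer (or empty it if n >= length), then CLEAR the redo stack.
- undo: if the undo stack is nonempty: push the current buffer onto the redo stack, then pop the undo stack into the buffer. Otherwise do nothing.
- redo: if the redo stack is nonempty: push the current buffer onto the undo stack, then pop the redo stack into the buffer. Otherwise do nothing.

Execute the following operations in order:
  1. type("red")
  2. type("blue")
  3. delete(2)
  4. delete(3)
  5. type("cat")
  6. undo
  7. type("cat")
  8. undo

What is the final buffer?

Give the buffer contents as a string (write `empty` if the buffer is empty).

After op 1 (type): buf='red' undo_depth=1 redo_depth=0
After op 2 (type): buf='redblue' undo_depth=2 redo_depth=0
After op 3 (delete): buf='redbl' undo_depth=3 redo_depth=0
After op 4 (delete): buf='re' undo_depth=4 redo_depth=0
After op 5 (type): buf='recat' undo_depth=5 redo_depth=0
After op 6 (undo): buf='re' undo_depth=4 redo_depth=1
After op 7 (type): buf='recat' undo_depth=5 redo_depth=0
After op 8 (undo): buf='re' undo_depth=4 redo_depth=1

Answer: re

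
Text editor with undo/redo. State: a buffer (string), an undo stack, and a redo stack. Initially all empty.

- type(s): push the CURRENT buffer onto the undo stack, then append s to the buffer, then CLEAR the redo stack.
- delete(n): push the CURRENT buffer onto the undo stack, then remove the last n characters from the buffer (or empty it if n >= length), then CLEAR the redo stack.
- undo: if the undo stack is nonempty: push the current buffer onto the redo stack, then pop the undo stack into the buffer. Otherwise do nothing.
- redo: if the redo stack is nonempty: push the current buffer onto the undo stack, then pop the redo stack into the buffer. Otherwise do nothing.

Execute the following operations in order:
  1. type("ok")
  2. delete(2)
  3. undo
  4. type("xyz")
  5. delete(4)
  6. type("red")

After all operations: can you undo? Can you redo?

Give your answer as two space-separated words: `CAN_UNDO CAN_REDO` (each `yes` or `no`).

Answer: yes no

Derivation:
After op 1 (type): buf='ok' undo_depth=1 redo_depth=0
After op 2 (delete): buf='(empty)' undo_depth=2 redo_depth=0
After op 3 (undo): buf='ok' undo_depth=1 redo_depth=1
After op 4 (type): buf='okxyz' undo_depth=2 redo_depth=0
After op 5 (delete): buf='o' undo_depth=3 redo_depth=0
After op 6 (type): buf='ored' undo_depth=4 redo_depth=0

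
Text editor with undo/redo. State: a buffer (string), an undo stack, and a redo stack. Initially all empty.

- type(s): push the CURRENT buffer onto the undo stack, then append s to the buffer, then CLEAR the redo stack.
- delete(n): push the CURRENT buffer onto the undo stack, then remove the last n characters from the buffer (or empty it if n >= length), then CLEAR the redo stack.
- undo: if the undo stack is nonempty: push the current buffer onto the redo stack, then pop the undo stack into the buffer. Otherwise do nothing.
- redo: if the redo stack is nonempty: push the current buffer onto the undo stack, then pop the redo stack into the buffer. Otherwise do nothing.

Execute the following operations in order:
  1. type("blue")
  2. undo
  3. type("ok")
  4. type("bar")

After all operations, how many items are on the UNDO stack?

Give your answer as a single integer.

After op 1 (type): buf='blue' undo_depth=1 redo_depth=0
After op 2 (undo): buf='(empty)' undo_depth=0 redo_depth=1
After op 3 (type): buf='ok' undo_depth=1 redo_depth=0
After op 4 (type): buf='okbar' undo_depth=2 redo_depth=0

Answer: 2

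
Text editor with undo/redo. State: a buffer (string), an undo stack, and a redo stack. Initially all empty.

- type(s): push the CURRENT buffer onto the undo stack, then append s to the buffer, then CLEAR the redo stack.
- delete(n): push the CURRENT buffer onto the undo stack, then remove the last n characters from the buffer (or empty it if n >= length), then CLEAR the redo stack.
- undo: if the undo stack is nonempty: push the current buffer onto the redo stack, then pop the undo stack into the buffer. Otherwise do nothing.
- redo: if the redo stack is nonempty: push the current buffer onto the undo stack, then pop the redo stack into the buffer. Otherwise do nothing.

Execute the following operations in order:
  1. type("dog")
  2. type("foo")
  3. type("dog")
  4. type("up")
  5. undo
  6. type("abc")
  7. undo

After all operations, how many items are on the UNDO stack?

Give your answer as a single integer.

After op 1 (type): buf='dog' undo_depth=1 redo_depth=0
After op 2 (type): buf='dogfoo' undo_depth=2 redo_depth=0
After op 3 (type): buf='dogfoodog' undo_depth=3 redo_depth=0
After op 4 (type): buf='dogfoodogup' undo_depth=4 redo_depth=0
After op 5 (undo): buf='dogfoodog' undo_depth=3 redo_depth=1
After op 6 (type): buf='dogfoodogabc' undo_depth=4 redo_depth=0
After op 7 (undo): buf='dogfoodog' undo_depth=3 redo_depth=1

Answer: 3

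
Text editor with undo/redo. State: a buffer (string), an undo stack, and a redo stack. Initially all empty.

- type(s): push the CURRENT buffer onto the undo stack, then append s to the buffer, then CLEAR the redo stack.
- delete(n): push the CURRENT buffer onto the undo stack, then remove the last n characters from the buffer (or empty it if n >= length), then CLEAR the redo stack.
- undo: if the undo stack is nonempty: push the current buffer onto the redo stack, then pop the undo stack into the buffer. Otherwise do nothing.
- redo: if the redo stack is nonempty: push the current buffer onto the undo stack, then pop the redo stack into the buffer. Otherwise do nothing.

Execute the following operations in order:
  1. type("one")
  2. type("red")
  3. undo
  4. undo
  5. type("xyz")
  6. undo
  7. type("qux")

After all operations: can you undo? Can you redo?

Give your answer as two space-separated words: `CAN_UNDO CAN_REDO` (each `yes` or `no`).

Answer: yes no

Derivation:
After op 1 (type): buf='one' undo_depth=1 redo_depth=0
After op 2 (type): buf='onered' undo_depth=2 redo_depth=0
After op 3 (undo): buf='one' undo_depth=1 redo_depth=1
After op 4 (undo): buf='(empty)' undo_depth=0 redo_depth=2
After op 5 (type): buf='xyz' undo_depth=1 redo_depth=0
After op 6 (undo): buf='(empty)' undo_depth=0 redo_depth=1
After op 7 (type): buf='qux' undo_depth=1 redo_depth=0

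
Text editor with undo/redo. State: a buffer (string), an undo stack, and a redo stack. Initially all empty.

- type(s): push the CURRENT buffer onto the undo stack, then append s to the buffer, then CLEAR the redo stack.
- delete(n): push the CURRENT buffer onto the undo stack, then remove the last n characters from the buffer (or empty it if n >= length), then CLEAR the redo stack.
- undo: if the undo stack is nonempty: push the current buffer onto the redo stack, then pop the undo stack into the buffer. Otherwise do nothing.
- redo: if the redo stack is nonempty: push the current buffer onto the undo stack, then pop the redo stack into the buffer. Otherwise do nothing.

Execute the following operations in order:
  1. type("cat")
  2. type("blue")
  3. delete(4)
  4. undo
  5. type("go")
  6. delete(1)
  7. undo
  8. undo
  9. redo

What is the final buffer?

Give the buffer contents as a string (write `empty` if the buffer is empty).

After op 1 (type): buf='cat' undo_depth=1 redo_depth=0
After op 2 (type): buf='catblue' undo_depth=2 redo_depth=0
After op 3 (delete): buf='cat' undo_depth=3 redo_depth=0
After op 4 (undo): buf='catblue' undo_depth=2 redo_depth=1
After op 5 (type): buf='catbluego' undo_depth=3 redo_depth=0
After op 6 (delete): buf='catblueg' undo_depth=4 redo_depth=0
After op 7 (undo): buf='catbluego' undo_depth=3 redo_depth=1
After op 8 (undo): buf='catblue' undo_depth=2 redo_depth=2
After op 9 (redo): buf='catbluego' undo_depth=3 redo_depth=1

Answer: catbluego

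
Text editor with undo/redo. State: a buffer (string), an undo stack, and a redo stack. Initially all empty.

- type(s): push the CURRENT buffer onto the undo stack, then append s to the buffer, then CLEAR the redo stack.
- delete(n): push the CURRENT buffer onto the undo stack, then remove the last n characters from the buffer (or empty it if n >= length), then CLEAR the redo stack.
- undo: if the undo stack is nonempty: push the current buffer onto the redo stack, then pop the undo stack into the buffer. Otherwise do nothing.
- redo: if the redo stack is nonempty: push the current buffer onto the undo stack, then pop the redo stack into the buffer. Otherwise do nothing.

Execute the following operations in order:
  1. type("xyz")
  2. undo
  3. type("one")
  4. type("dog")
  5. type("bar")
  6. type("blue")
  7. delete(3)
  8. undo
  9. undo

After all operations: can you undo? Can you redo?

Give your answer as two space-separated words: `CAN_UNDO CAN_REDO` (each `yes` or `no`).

Answer: yes yes

Derivation:
After op 1 (type): buf='xyz' undo_depth=1 redo_depth=0
After op 2 (undo): buf='(empty)' undo_depth=0 redo_depth=1
After op 3 (type): buf='one' undo_depth=1 redo_depth=0
After op 4 (type): buf='onedog' undo_depth=2 redo_depth=0
After op 5 (type): buf='onedogbar' undo_depth=3 redo_depth=0
After op 6 (type): buf='onedogbarblue' undo_depth=4 redo_depth=0
After op 7 (delete): buf='onedogbarb' undo_depth=5 redo_depth=0
After op 8 (undo): buf='onedogbarblue' undo_depth=4 redo_depth=1
After op 9 (undo): buf='onedogbar' undo_depth=3 redo_depth=2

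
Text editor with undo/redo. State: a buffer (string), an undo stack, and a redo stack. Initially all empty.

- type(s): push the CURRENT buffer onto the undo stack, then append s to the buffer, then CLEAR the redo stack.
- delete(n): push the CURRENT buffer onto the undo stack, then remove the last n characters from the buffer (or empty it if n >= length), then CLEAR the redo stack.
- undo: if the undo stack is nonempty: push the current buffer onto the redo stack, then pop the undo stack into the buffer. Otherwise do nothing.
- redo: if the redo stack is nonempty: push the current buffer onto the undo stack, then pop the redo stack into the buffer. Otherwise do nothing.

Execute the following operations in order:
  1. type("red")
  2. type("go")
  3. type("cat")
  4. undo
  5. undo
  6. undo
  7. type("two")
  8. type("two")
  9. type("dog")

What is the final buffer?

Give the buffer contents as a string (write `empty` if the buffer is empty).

After op 1 (type): buf='red' undo_depth=1 redo_depth=0
After op 2 (type): buf='redgo' undo_depth=2 redo_depth=0
After op 3 (type): buf='redgocat' undo_depth=3 redo_depth=0
After op 4 (undo): buf='redgo' undo_depth=2 redo_depth=1
After op 5 (undo): buf='red' undo_depth=1 redo_depth=2
After op 6 (undo): buf='(empty)' undo_depth=0 redo_depth=3
After op 7 (type): buf='two' undo_depth=1 redo_depth=0
After op 8 (type): buf='twotwo' undo_depth=2 redo_depth=0
After op 9 (type): buf='twotwodog' undo_depth=3 redo_depth=0

Answer: twotwodog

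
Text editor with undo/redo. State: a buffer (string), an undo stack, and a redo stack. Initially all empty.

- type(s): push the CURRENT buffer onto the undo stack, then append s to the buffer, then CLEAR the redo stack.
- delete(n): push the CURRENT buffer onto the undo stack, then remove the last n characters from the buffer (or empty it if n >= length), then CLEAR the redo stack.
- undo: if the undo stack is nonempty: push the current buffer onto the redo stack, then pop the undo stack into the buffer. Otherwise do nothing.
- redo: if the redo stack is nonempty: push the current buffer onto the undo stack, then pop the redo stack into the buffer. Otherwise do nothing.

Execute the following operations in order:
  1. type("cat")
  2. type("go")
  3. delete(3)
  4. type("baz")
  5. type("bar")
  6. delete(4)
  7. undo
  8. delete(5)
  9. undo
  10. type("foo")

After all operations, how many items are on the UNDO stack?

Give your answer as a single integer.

Answer: 6

Derivation:
After op 1 (type): buf='cat' undo_depth=1 redo_depth=0
After op 2 (type): buf='catgo' undo_depth=2 redo_depth=0
After op 3 (delete): buf='ca' undo_depth=3 redo_depth=0
After op 4 (type): buf='cabaz' undo_depth=4 redo_depth=0
After op 5 (type): buf='cabazbar' undo_depth=5 redo_depth=0
After op 6 (delete): buf='caba' undo_depth=6 redo_depth=0
After op 7 (undo): buf='cabazbar' undo_depth=5 redo_depth=1
After op 8 (delete): buf='cab' undo_depth=6 redo_depth=0
After op 9 (undo): buf='cabazbar' undo_depth=5 redo_depth=1
After op 10 (type): buf='cabazbarfoo' undo_depth=6 redo_depth=0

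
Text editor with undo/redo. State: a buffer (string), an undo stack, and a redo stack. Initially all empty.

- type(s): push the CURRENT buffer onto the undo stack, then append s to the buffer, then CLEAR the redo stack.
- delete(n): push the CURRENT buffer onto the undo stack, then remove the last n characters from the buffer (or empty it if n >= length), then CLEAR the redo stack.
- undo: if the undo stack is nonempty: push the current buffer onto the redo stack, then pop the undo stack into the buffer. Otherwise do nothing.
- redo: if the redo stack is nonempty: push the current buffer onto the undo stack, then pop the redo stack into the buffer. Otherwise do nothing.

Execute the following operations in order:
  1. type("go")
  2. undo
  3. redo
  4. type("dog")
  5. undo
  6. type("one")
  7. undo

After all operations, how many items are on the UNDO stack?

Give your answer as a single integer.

Answer: 1

Derivation:
After op 1 (type): buf='go' undo_depth=1 redo_depth=0
After op 2 (undo): buf='(empty)' undo_depth=0 redo_depth=1
After op 3 (redo): buf='go' undo_depth=1 redo_depth=0
After op 4 (type): buf='godog' undo_depth=2 redo_depth=0
After op 5 (undo): buf='go' undo_depth=1 redo_depth=1
After op 6 (type): buf='goone' undo_depth=2 redo_depth=0
After op 7 (undo): buf='go' undo_depth=1 redo_depth=1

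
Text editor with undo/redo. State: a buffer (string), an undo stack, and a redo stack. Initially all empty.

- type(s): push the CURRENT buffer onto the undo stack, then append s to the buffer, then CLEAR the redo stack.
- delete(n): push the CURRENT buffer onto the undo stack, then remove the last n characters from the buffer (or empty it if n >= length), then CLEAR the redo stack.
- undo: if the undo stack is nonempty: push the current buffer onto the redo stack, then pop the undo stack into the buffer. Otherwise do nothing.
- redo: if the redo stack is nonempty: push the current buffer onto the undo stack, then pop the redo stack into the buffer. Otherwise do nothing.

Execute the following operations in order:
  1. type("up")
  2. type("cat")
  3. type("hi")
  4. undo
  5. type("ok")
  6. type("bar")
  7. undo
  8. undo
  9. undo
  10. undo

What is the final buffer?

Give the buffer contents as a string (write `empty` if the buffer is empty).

Answer: empty

Derivation:
After op 1 (type): buf='up' undo_depth=1 redo_depth=0
After op 2 (type): buf='upcat' undo_depth=2 redo_depth=0
After op 3 (type): buf='upcathi' undo_depth=3 redo_depth=0
After op 4 (undo): buf='upcat' undo_depth=2 redo_depth=1
After op 5 (type): buf='upcatok' undo_depth=3 redo_depth=0
After op 6 (type): buf='upcatokbar' undo_depth=4 redo_depth=0
After op 7 (undo): buf='upcatok' undo_depth=3 redo_depth=1
After op 8 (undo): buf='upcat' undo_depth=2 redo_depth=2
After op 9 (undo): buf='up' undo_depth=1 redo_depth=3
After op 10 (undo): buf='(empty)' undo_depth=0 redo_depth=4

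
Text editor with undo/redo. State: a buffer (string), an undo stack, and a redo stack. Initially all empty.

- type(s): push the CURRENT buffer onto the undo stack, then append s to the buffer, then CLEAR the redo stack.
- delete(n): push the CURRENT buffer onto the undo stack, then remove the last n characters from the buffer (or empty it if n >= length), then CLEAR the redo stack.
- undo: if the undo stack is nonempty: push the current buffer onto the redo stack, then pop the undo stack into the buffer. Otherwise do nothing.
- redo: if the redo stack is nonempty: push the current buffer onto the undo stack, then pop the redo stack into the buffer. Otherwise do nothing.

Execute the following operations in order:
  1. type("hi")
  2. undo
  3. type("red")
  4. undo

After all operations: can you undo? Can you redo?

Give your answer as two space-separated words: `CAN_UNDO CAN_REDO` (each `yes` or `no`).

After op 1 (type): buf='hi' undo_depth=1 redo_depth=0
After op 2 (undo): buf='(empty)' undo_depth=0 redo_depth=1
After op 3 (type): buf='red' undo_depth=1 redo_depth=0
After op 4 (undo): buf='(empty)' undo_depth=0 redo_depth=1

Answer: no yes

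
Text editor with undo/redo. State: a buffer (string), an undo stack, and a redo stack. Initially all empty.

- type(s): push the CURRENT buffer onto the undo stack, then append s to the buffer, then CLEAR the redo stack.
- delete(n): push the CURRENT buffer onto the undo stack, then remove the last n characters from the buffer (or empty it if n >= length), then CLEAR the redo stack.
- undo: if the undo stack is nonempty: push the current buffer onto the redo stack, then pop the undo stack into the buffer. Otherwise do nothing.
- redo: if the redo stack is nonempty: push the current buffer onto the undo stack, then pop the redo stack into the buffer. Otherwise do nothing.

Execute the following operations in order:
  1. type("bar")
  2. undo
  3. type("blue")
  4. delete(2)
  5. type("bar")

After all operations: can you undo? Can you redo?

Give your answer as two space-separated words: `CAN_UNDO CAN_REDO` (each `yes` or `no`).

After op 1 (type): buf='bar' undo_depth=1 redo_depth=0
After op 2 (undo): buf='(empty)' undo_depth=0 redo_depth=1
After op 3 (type): buf='blue' undo_depth=1 redo_depth=0
After op 4 (delete): buf='bl' undo_depth=2 redo_depth=0
After op 5 (type): buf='blbar' undo_depth=3 redo_depth=0

Answer: yes no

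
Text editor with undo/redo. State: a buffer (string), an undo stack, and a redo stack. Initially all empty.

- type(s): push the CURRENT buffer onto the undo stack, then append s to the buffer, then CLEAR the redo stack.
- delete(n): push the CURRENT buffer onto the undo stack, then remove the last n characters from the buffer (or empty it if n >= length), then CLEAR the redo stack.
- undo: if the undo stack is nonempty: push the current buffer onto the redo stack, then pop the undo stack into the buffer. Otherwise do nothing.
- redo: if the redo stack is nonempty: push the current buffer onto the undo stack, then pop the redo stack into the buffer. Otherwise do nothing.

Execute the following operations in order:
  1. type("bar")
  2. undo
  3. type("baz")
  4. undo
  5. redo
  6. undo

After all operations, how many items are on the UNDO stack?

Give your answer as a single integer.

After op 1 (type): buf='bar' undo_depth=1 redo_depth=0
After op 2 (undo): buf='(empty)' undo_depth=0 redo_depth=1
After op 3 (type): buf='baz' undo_depth=1 redo_depth=0
After op 4 (undo): buf='(empty)' undo_depth=0 redo_depth=1
After op 5 (redo): buf='baz' undo_depth=1 redo_depth=0
After op 6 (undo): buf='(empty)' undo_depth=0 redo_depth=1

Answer: 0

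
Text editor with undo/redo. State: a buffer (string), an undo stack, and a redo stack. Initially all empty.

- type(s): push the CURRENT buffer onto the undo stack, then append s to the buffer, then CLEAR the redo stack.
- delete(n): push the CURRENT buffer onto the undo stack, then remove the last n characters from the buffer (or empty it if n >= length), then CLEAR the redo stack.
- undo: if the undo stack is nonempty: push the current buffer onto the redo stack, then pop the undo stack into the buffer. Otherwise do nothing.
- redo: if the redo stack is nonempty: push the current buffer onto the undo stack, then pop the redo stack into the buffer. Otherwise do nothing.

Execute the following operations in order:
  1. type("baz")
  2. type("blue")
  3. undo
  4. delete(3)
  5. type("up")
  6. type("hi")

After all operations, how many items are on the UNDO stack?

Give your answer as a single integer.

After op 1 (type): buf='baz' undo_depth=1 redo_depth=0
After op 2 (type): buf='bazblue' undo_depth=2 redo_depth=0
After op 3 (undo): buf='baz' undo_depth=1 redo_depth=1
After op 4 (delete): buf='(empty)' undo_depth=2 redo_depth=0
After op 5 (type): buf='up' undo_depth=3 redo_depth=0
After op 6 (type): buf='uphi' undo_depth=4 redo_depth=0

Answer: 4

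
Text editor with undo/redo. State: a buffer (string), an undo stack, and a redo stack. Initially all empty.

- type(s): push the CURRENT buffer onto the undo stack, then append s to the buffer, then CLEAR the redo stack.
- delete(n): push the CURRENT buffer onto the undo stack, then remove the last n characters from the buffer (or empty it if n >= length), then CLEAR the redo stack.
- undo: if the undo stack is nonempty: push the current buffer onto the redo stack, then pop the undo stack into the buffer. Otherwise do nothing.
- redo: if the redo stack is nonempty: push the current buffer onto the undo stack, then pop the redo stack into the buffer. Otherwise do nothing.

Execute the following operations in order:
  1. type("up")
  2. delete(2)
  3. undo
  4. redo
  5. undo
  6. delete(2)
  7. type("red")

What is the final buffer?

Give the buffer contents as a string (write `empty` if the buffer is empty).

After op 1 (type): buf='up' undo_depth=1 redo_depth=0
After op 2 (delete): buf='(empty)' undo_depth=2 redo_depth=0
After op 3 (undo): buf='up' undo_depth=1 redo_depth=1
After op 4 (redo): buf='(empty)' undo_depth=2 redo_depth=0
After op 5 (undo): buf='up' undo_depth=1 redo_depth=1
After op 6 (delete): buf='(empty)' undo_depth=2 redo_depth=0
After op 7 (type): buf='red' undo_depth=3 redo_depth=0

Answer: red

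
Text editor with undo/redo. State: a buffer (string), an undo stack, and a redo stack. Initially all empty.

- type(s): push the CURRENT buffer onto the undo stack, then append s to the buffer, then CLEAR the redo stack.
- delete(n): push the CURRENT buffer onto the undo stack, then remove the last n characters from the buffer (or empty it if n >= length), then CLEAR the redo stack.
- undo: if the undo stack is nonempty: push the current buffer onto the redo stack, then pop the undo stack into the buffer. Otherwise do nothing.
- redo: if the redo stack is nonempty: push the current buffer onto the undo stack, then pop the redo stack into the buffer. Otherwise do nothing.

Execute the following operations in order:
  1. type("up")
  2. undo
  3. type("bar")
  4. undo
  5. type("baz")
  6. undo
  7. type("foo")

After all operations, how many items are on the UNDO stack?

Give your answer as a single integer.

Answer: 1

Derivation:
After op 1 (type): buf='up' undo_depth=1 redo_depth=0
After op 2 (undo): buf='(empty)' undo_depth=0 redo_depth=1
After op 3 (type): buf='bar' undo_depth=1 redo_depth=0
After op 4 (undo): buf='(empty)' undo_depth=0 redo_depth=1
After op 5 (type): buf='baz' undo_depth=1 redo_depth=0
After op 6 (undo): buf='(empty)' undo_depth=0 redo_depth=1
After op 7 (type): buf='foo' undo_depth=1 redo_depth=0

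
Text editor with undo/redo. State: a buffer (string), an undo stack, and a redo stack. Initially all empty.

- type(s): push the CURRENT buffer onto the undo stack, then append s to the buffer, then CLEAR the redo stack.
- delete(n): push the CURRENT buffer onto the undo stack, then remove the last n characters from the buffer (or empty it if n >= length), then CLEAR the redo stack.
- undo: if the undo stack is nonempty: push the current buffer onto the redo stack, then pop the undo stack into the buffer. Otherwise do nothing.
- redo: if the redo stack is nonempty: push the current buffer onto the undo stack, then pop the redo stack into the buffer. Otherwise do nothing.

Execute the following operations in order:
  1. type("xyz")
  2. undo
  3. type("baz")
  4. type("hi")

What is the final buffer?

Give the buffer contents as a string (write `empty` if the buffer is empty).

Answer: bazhi

Derivation:
After op 1 (type): buf='xyz' undo_depth=1 redo_depth=0
After op 2 (undo): buf='(empty)' undo_depth=0 redo_depth=1
After op 3 (type): buf='baz' undo_depth=1 redo_depth=0
After op 4 (type): buf='bazhi' undo_depth=2 redo_depth=0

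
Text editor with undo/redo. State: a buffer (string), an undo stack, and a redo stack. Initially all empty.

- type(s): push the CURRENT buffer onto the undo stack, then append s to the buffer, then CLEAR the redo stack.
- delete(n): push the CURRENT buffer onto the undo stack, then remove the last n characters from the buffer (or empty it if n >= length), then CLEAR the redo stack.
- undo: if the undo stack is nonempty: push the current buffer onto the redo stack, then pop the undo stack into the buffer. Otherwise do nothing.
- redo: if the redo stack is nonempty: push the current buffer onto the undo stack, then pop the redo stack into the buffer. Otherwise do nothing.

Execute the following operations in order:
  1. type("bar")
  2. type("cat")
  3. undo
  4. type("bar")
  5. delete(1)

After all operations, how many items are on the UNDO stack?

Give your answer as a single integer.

After op 1 (type): buf='bar' undo_depth=1 redo_depth=0
After op 2 (type): buf='barcat' undo_depth=2 redo_depth=0
After op 3 (undo): buf='bar' undo_depth=1 redo_depth=1
After op 4 (type): buf='barbar' undo_depth=2 redo_depth=0
After op 5 (delete): buf='barba' undo_depth=3 redo_depth=0

Answer: 3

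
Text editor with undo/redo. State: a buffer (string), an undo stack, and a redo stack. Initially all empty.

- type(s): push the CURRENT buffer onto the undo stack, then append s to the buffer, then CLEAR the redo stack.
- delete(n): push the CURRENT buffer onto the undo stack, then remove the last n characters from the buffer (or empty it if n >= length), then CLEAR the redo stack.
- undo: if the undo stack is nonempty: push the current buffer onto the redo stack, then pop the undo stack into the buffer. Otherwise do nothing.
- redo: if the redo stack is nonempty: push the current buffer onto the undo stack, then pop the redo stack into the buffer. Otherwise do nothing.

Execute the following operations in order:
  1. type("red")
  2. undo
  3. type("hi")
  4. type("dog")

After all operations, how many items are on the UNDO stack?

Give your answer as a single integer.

Answer: 2

Derivation:
After op 1 (type): buf='red' undo_depth=1 redo_depth=0
After op 2 (undo): buf='(empty)' undo_depth=0 redo_depth=1
After op 3 (type): buf='hi' undo_depth=1 redo_depth=0
After op 4 (type): buf='hidog' undo_depth=2 redo_depth=0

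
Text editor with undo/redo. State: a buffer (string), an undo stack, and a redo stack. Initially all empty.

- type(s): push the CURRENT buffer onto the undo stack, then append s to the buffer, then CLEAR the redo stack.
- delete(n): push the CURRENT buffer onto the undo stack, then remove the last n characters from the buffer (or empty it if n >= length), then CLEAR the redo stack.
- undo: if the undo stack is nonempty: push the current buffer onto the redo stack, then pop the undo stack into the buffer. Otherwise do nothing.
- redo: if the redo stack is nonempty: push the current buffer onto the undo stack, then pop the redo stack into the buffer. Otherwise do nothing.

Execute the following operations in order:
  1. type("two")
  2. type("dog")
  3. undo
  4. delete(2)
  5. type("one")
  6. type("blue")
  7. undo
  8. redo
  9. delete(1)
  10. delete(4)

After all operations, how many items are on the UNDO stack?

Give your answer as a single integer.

Answer: 6

Derivation:
After op 1 (type): buf='two' undo_depth=1 redo_depth=0
After op 2 (type): buf='twodog' undo_depth=2 redo_depth=0
After op 3 (undo): buf='two' undo_depth=1 redo_depth=1
After op 4 (delete): buf='t' undo_depth=2 redo_depth=0
After op 5 (type): buf='tone' undo_depth=3 redo_depth=0
After op 6 (type): buf='toneblue' undo_depth=4 redo_depth=0
After op 7 (undo): buf='tone' undo_depth=3 redo_depth=1
After op 8 (redo): buf='toneblue' undo_depth=4 redo_depth=0
After op 9 (delete): buf='toneblu' undo_depth=5 redo_depth=0
After op 10 (delete): buf='ton' undo_depth=6 redo_depth=0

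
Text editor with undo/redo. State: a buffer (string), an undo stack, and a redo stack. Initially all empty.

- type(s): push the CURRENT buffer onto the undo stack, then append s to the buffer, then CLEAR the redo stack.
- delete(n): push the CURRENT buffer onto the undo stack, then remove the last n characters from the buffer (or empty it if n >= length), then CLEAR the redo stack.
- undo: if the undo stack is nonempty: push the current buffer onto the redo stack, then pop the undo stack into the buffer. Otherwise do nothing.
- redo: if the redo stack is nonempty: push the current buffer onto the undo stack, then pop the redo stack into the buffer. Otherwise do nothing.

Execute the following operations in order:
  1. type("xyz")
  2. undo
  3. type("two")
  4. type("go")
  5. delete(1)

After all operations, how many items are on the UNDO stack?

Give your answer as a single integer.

Answer: 3

Derivation:
After op 1 (type): buf='xyz' undo_depth=1 redo_depth=0
After op 2 (undo): buf='(empty)' undo_depth=0 redo_depth=1
After op 3 (type): buf='two' undo_depth=1 redo_depth=0
After op 4 (type): buf='twogo' undo_depth=2 redo_depth=0
After op 5 (delete): buf='twog' undo_depth=3 redo_depth=0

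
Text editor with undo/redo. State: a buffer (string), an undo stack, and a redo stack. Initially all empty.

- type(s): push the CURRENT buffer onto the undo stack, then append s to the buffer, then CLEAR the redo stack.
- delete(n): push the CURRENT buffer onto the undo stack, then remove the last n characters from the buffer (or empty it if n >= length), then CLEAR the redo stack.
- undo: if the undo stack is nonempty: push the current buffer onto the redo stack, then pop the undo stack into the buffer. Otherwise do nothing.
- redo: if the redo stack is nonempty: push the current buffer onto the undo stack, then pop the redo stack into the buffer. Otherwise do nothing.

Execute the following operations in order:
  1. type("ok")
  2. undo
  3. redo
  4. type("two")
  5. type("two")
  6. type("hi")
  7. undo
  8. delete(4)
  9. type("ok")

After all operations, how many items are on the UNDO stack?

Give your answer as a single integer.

Answer: 5

Derivation:
After op 1 (type): buf='ok' undo_depth=1 redo_depth=0
After op 2 (undo): buf='(empty)' undo_depth=0 redo_depth=1
After op 3 (redo): buf='ok' undo_depth=1 redo_depth=0
After op 4 (type): buf='oktwo' undo_depth=2 redo_depth=0
After op 5 (type): buf='oktwotwo' undo_depth=3 redo_depth=0
After op 6 (type): buf='oktwotwohi' undo_depth=4 redo_depth=0
After op 7 (undo): buf='oktwotwo' undo_depth=3 redo_depth=1
After op 8 (delete): buf='oktw' undo_depth=4 redo_depth=0
After op 9 (type): buf='oktwok' undo_depth=5 redo_depth=0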